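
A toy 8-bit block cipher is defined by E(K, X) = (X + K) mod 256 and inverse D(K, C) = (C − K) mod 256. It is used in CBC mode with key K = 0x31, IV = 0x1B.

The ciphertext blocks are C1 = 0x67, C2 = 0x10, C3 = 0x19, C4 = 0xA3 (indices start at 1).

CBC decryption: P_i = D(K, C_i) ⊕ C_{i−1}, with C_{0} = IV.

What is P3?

P3: D(K, 0x19) = 0xE8; 0xE8 ⊕ 0x10 = 0xF8.

P3 = 0xF8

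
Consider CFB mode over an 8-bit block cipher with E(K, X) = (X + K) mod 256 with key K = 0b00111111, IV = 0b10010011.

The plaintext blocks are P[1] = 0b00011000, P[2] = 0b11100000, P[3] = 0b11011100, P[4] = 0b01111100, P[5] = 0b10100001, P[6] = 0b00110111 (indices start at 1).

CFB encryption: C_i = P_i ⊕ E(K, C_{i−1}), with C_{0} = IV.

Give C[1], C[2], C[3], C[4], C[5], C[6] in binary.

C[1]: E(K, 0b10010011) = 0b11010010; 0b00011000 ⊕ 0b11010010 = 0b11001010.
C[2]: E(K, 0b11001010) = 0b00001001; 0b11100000 ⊕ 0b00001001 = 0b11101001.
C[3]: E(K, 0b11101001) = 0b00101000; 0b11011100 ⊕ 0b00101000 = 0b11110100.
C[4]: E(K, 0b11110100) = 0b00110011; 0b01111100 ⊕ 0b00110011 = 0b01001111.
C[5]: E(K, 0b01001111) = 0b10001110; 0b10100001 ⊕ 0b10001110 = 0b00101111.
C[6]: E(K, 0b00101111) = 0b01101110; 0b00110111 ⊕ 0b01101110 = 0b01011001.

C[1] = 0b11001010, C[2] = 0b11101001, C[3] = 0b11110100, C[4] = 0b01001111, C[5] = 0b00101111, C[6] = 0b01011001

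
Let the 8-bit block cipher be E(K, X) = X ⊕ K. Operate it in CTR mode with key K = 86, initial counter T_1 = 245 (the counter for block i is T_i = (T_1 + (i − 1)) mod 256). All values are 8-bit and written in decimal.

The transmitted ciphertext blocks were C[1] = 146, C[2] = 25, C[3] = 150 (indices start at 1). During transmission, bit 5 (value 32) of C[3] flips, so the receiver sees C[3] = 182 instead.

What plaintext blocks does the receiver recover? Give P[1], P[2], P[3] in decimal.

P[1] = 49, P[2] = 185, P[3] = 23

CTR decryption: S_i = E(K, T_i) where T_i is the counter for block i; P_i = C_i ⊕ S_i.
Only C[3] changed, to 182. In CTR, a change in C_i flips the same bit in P_i only; the keystream is unaffected. Decrypting the received ciphertext:
P[1]: T = 245, S = E(K, T) = 163; 146 ⊕ 163 = 49.
P[2]: T = 246, S = E(K, T) = 160; 25 ⊕ 160 = 185.
P[3]: T = 247, S = E(K, T) = 161; 182 ⊕ 161 = 23.
Blocks that differ from the original plaintext: P[3].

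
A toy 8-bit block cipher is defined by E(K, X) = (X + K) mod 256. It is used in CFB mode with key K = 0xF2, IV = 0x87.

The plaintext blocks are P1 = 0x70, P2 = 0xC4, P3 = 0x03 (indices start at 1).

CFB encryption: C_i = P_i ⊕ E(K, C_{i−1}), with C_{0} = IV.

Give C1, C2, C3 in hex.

C1 = 0x09, C2 = 0x3F, C3 = 0x32

C1: E(K, 0x87) = 0x79; 0x70 ⊕ 0x79 = 0x09.
C2: E(K, 0x09) = 0xFB; 0xC4 ⊕ 0xFB = 0x3F.
C3: E(K, 0x3F) = 0x31; 0x03 ⊕ 0x31 = 0x32.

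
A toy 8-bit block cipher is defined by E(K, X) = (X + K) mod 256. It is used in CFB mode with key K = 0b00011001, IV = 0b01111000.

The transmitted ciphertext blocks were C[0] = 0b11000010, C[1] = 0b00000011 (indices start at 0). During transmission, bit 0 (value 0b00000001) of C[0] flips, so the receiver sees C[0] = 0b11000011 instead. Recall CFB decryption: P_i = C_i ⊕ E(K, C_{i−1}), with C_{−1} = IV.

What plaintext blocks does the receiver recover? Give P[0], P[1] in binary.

Only C[0] changed, to 0b11000011. In CFB, a change in C_i flips the same bit in P_i and garbles P_{i+1}. Decrypting the received ciphertext:
P[0]: E(K, 0b01111000) = 0b10010001; 0b11000011 ⊕ 0b10010001 = 0b01010010.
P[1]: E(K, 0b11000011) = 0b11011100; 0b00000011 ⊕ 0b11011100 = 0b11011111.
Blocks that differ from the original plaintext: P[0], P[1].

P[0] = 0b01010010, P[1] = 0b11011111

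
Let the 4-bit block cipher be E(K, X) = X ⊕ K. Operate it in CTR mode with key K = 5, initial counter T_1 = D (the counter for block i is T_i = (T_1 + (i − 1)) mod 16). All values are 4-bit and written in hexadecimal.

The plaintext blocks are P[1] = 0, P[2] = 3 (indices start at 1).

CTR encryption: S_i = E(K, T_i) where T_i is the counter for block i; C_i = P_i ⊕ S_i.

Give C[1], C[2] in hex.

C[1]: T = D, S = E(K, T) = 8; 0 ⊕ 8 = 8.
C[2]: T = E, S = E(K, T) = B; 3 ⊕ B = 8.

C[1] = 8, C[2] = 8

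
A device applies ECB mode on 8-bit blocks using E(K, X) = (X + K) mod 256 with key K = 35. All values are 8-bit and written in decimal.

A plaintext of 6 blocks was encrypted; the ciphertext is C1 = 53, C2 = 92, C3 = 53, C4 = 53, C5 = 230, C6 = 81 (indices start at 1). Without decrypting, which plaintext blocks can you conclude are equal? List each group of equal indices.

P1 = P3 = P4

ECB encrypts each block independently with the same key, so equal ciphertext blocks imply equal plaintext blocks.
C1 = C3 = C4 = 53, so P1 = P3 = P4.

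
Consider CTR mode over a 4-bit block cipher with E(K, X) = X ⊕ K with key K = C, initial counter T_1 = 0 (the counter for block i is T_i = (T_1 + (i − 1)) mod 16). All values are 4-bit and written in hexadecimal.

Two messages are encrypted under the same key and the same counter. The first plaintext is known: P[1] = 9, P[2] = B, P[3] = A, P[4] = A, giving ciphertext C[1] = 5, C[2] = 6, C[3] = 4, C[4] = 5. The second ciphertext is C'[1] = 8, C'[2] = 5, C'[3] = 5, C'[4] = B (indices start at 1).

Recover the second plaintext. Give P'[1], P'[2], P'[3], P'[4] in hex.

P'[1] = 4, P'[2] = 8, P'[3] = B, P'[4] = 4

In CTR with a reused counter, both messages share the same keystream S_i, so C_i ⊕ C'_i = P_i ⊕ P'_i and thus P'_i = P_i ⊕ C_i ⊕ C'_i.
P'[1]: 9 ⊕ 5 ⊕ 8 = 4.
P'[2]: B ⊕ 6 ⊕ 5 = 8.
P'[3]: A ⊕ 4 ⊕ 5 = B.
P'[4]: A ⊕ 5 ⊕ B = 4.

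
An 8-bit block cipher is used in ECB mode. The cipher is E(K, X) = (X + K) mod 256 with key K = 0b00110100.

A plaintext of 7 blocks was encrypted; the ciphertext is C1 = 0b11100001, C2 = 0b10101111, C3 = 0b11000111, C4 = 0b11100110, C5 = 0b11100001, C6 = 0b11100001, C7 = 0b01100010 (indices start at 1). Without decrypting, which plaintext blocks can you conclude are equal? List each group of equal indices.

P1 = P5 = P6

ECB encrypts each block independently with the same key, so equal ciphertext blocks imply equal plaintext blocks.
C1 = C5 = C6 = 0b11100001, so P1 = P5 = P6.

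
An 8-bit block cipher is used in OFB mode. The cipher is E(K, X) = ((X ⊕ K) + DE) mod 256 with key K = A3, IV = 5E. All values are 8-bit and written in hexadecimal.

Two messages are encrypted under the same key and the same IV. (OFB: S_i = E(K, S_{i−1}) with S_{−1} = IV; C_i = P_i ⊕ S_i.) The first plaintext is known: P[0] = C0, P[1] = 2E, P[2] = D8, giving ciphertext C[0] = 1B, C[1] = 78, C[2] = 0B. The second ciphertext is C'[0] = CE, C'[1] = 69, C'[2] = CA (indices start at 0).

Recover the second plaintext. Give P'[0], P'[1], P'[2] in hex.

In OFB with a reused IV, both messages share the same keystream S_i, so C_i ⊕ C'_i = P_i ⊕ P'_i and thus P'_i = P_i ⊕ C_i ⊕ C'_i.
P'[0]: C0 ⊕ 1B ⊕ CE = 15.
P'[1]: 2E ⊕ 78 ⊕ 69 = 3F.
P'[2]: D8 ⊕ 0B ⊕ CA = 19.

P'[0] = 15, P'[1] = 3F, P'[2] = 19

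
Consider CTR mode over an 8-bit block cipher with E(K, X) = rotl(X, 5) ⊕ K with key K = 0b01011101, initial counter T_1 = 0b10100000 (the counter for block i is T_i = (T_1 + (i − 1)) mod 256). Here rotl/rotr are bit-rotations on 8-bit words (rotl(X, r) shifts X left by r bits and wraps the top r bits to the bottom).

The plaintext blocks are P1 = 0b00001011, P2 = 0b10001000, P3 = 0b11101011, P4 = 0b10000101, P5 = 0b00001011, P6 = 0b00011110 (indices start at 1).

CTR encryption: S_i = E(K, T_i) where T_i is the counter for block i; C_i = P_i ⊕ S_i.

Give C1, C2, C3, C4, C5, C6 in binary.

C1: T = 0b10100000, S = E(K, T) = 0b01001001; 0b00001011 ⊕ 0b01001001 = 0b01000010.
C2: T = 0b10100001, S = E(K, T) = 0b01101001; 0b10001000 ⊕ 0b01101001 = 0b11100001.
C3: T = 0b10100010, S = E(K, T) = 0b00001001; 0b11101011 ⊕ 0b00001001 = 0b11100010.
C4: T = 0b10100011, S = E(K, T) = 0b00101001; 0b10000101 ⊕ 0b00101001 = 0b10101100.
C5: T = 0b10100100, S = E(K, T) = 0b11001001; 0b00001011 ⊕ 0b11001001 = 0b11000010.
C6: T = 0b10100101, S = E(K, T) = 0b11101001; 0b00011110 ⊕ 0b11101001 = 0b11110111.

C1 = 0b01000010, C2 = 0b11100001, C3 = 0b11100010, C4 = 0b10101100, C5 = 0b11000010, C6 = 0b11110111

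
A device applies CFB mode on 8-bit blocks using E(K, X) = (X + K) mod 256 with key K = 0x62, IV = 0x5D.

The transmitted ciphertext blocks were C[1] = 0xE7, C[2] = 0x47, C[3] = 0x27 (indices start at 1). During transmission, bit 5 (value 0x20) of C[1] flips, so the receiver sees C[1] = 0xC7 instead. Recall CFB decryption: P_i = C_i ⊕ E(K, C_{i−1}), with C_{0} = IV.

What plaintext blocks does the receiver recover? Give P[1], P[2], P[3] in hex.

P[1] = 0x78, P[2] = 0x6E, P[3] = 0x8E

Only C[1] changed, to 0xC7. In CFB, a change in C_i flips the same bit in P_i and garbles P_{i+1}. Decrypting the received ciphertext:
P[1]: E(K, 0x5D) = 0xBF; 0xC7 ⊕ 0xBF = 0x78.
P[2]: E(K, 0xC7) = 0x29; 0x47 ⊕ 0x29 = 0x6E.
P[3]: E(K, 0x47) = 0xA9; 0x27 ⊕ 0xA9 = 0x8E.
Blocks that differ from the original plaintext: P[1], P[2].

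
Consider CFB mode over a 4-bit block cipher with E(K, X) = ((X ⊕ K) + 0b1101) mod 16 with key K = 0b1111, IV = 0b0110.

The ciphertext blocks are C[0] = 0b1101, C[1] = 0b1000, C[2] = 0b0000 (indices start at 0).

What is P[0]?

CFB decryption: P_i = C_i ⊕ E(K, C_{i−1}), with C_{−1} = IV.
P[0]: E(K, 0b0110) = 0b0110; 0b1101 ⊕ 0b0110 = 0b1011.

P[0] = 0b1011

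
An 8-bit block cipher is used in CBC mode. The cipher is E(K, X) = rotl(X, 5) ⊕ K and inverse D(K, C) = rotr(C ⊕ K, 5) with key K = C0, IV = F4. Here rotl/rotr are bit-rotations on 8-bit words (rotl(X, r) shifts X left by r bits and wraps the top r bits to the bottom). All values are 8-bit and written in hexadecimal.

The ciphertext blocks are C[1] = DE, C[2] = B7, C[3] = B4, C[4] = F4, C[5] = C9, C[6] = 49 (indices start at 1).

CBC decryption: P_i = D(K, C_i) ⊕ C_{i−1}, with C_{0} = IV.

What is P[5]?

P[5]: D(K, C9) = 48; 48 ⊕ F4 = BC.

P[5] = BC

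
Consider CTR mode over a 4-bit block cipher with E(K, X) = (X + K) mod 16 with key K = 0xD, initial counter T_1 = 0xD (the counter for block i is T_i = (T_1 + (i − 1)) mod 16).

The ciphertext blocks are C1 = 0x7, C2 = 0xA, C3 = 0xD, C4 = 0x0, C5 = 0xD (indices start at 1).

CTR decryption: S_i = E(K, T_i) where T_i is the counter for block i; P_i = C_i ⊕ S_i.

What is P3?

P3: T = 0xF, S = E(K, T) = 0xC; 0xD ⊕ 0xC = 0x1.

P3 = 0x1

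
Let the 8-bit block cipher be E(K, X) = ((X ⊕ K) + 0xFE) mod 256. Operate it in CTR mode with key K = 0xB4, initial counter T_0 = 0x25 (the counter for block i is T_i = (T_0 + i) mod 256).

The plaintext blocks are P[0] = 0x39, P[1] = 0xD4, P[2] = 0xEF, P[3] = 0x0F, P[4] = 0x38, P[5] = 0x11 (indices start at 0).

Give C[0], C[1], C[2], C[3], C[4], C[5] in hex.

C[0] = 0xB6, C[1] = 0x44, C[2] = 0x7E, C[3] = 0x95, C[4] = 0xA3, C[5] = 0x8D

CTR encryption: S_i = E(K, T_i) where T_i is the counter for block i; C_i = P_i ⊕ S_i.
C[0]: T = 0x25, S = E(K, T) = 0x8F; 0x39 ⊕ 0x8F = 0xB6.
C[1]: T = 0x26, S = E(K, T) = 0x90; 0xD4 ⊕ 0x90 = 0x44.
C[2]: T = 0x27, S = E(K, T) = 0x91; 0xEF ⊕ 0x91 = 0x7E.
C[3]: T = 0x28, S = E(K, T) = 0x9A; 0x0F ⊕ 0x9A = 0x95.
C[4]: T = 0x29, S = E(K, T) = 0x9B; 0x38 ⊕ 0x9B = 0xA3.
C[5]: T = 0x2A, S = E(K, T) = 0x9C; 0x11 ⊕ 0x9C = 0x8D.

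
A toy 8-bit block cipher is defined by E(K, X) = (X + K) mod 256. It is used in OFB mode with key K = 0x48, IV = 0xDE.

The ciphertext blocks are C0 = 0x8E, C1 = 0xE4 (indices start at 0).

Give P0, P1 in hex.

P0 = 0xA8, P1 = 0x8A

OFB decryption: S_i = E(K, S_{i−1}) with S_{−1} = IV; P_i = C_i ⊕ S_i.
P0: S = E(K, 0xDE) = 0x26; 0x8E ⊕ 0x26 = 0xA8.
P1: S = E(K, 0x26) = 0x6E; 0xE4 ⊕ 0x6E = 0x8A.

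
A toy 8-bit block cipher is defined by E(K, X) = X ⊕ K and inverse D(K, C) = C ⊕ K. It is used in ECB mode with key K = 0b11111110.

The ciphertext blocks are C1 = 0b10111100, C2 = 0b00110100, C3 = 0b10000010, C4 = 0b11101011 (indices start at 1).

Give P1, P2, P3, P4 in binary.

P1 = 0b01000010, P2 = 0b11001010, P3 = 0b01111100, P4 = 0b00010101

ECB decryption: P_i = D(K, C_i).
P1: D(K, 0b10111100) = 0b01000010.
P2: D(K, 0b00110100) = 0b11001010.
P3: D(K, 0b10000010) = 0b01111100.
P4: D(K, 0b11101011) = 0b00010101.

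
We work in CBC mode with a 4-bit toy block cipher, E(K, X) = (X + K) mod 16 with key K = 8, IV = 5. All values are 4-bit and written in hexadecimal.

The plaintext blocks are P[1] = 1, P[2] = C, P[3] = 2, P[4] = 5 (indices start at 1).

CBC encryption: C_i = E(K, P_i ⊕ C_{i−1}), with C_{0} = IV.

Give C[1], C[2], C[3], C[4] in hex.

C[1]: P[1] ⊕ 5 = 4; E(K, 4) = C.
C[2]: P[2] ⊕ C = 0; E(K, 0) = 8.
C[3]: P[3] ⊕ 8 = A; E(K, A) = 2.
C[4]: P[4] ⊕ 2 = 7; E(K, 7) = F.

C[1] = C, C[2] = 8, C[3] = 2, C[4] = F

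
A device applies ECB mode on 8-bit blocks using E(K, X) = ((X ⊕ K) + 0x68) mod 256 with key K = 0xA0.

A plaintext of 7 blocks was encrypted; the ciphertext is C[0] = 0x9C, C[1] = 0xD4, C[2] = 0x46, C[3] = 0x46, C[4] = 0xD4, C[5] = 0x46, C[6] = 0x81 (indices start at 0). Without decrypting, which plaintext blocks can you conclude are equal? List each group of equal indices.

ECB encrypts each block independently with the same key, so equal ciphertext blocks imply equal plaintext blocks.
C[1] = C[4] = 0xD4, so P[1] = P[4].
C[2] = C[3] = C[5] = 0x46, so P[2] = P[3] = P[5].

P[1] = P[4]; P[2] = P[3] = P[5]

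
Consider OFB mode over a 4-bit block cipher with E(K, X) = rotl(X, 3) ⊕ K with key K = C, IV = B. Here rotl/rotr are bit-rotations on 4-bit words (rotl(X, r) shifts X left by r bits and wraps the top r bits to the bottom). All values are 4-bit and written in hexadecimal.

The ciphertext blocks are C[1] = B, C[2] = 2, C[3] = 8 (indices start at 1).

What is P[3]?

P[3] = 6

OFB decryption: S_i = E(K, S_{i−1}) with S_{0} = IV; P_i = C_i ⊕ S_i.
P[1]: S = E(K, B) = 1; B ⊕ 1 = A.
P[2]: S = E(K, 1) = 4; 2 ⊕ 4 = 6.
P[3]: S = E(K, 4) = E; 8 ⊕ E = 6.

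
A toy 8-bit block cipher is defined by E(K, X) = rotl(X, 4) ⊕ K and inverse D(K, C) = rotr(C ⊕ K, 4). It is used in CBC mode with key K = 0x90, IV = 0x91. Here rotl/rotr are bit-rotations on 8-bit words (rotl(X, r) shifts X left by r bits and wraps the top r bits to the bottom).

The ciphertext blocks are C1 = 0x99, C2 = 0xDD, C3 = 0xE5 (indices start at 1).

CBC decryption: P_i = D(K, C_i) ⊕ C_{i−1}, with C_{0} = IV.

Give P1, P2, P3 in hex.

P1: D(K, 0x99) = 0x90; 0x90 ⊕ 0x91 = 0x01.
P2: D(K, 0xDD) = 0xD4; 0xD4 ⊕ 0x99 = 0x4D.
P3: D(K, 0xE5) = 0x57; 0x57 ⊕ 0xDD = 0x8A.

P1 = 0x01, P2 = 0x4D, P3 = 0x8A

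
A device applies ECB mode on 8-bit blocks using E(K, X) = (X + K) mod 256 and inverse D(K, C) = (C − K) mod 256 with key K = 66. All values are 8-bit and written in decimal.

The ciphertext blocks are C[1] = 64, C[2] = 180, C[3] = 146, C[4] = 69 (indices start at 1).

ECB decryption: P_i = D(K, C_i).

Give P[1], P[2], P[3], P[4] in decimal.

P[1]: D(K, 64) = 254.
P[2]: D(K, 180) = 114.
P[3]: D(K, 146) = 80.
P[4]: D(K, 69) = 3.

P[1] = 254, P[2] = 114, P[3] = 80, P[4] = 3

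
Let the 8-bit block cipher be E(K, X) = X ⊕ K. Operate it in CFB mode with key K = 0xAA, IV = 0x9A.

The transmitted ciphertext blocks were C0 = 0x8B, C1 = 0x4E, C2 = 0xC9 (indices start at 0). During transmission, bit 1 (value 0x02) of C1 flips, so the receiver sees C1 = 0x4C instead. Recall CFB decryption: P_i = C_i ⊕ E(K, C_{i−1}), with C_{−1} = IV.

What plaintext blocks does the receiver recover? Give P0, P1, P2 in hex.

Only C1 changed, to 0x4C. In CFB, a change in C_i flips the same bit in P_i and garbles P_{i+1}. Decrypting the received ciphertext:
P0: E(K, 0x9A) = 0x30; 0x8B ⊕ 0x30 = 0xBB.
P1: E(K, 0x8B) = 0x21; 0x4C ⊕ 0x21 = 0x6D.
P2: E(K, 0x4C) = 0xE6; 0xC9 ⊕ 0xE6 = 0x2F.
Blocks that differ from the original plaintext: P1, P2.

P0 = 0xBB, P1 = 0x6D, P2 = 0x2F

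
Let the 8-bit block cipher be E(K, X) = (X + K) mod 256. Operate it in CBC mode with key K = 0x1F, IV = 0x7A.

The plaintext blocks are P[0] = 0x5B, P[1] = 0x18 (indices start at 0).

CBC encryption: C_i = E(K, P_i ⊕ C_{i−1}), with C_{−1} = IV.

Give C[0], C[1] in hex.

C[0]: P[0] ⊕ 0x7A = 0x21; E(K, 0x21) = 0x40.
C[1]: P[1] ⊕ 0x40 = 0x58; E(K, 0x58) = 0x77.

C[0] = 0x40, C[1] = 0x77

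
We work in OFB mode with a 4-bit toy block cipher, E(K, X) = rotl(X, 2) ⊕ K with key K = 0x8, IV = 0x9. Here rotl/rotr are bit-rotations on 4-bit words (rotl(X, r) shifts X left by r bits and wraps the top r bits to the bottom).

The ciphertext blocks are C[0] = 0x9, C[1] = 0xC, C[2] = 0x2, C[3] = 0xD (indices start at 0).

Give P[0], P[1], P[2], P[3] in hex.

OFB decryption: S_i = E(K, S_{i−1}) with S_{−1} = IV; P_i = C_i ⊕ S_i.
P[0]: S = E(K, 0x9) = 0xE; 0x9 ⊕ 0xE = 0x7.
P[1]: S = E(K, 0xE) = 0x3; 0xC ⊕ 0x3 = 0xF.
P[2]: S = E(K, 0x3) = 0x4; 0x2 ⊕ 0x4 = 0x6.
P[3]: S = E(K, 0x4) = 0x9; 0xD ⊕ 0x9 = 0x4.

P[0] = 0x7, P[1] = 0xF, P[2] = 0x6, P[3] = 0x4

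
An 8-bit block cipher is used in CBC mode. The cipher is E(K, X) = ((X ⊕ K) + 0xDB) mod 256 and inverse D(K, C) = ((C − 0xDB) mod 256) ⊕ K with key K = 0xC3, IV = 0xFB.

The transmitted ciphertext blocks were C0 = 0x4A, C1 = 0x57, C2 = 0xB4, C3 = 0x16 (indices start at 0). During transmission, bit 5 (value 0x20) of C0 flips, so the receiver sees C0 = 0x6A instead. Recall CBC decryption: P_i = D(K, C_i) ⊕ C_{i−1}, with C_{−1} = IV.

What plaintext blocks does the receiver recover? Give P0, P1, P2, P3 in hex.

Only C0 changed, to 0x6A. In CBC, a change in C_i garbles P_i and flips the same bit in P_{i+1}. Decrypting the received ciphertext:
P0: D(K, 0x6A) = 0x4C; 0x4C ⊕ 0xFB = 0xB7.
P1: D(K, 0x57) = 0xBF; 0xBF ⊕ 0x6A = 0xD5.
P2: D(K, 0xB4) = 0x1A; 0x1A ⊕ 0x57 = 0x4D.
P3: D(K, 0x16) = 0xF8; 0xF8 ⊕ 0xB4 = 0x4C.
Blocks that differ from the original plaintext: P0, P1.

P0 = 0xB7, P1 = 0xD5, P2 = 0x4D, P3 = 0x4C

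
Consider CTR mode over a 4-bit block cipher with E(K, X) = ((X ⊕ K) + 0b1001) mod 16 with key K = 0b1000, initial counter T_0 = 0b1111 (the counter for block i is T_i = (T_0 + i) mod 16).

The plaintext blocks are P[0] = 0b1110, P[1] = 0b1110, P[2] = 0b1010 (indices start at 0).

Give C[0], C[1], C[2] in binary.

CTR encryption: S_i = E(K, T_i) where T_i is the counter for block i; C_i = P_i ⊕ S_i.
C[0]: T = 0b1111, S = E(K, T) = 0b0000; 0b1110 ⊕ 0b0000 = 0b1110.
C[1]: T = 0b0000, S = E(K, T) = 0b0001; 0b1110 ⊕ 0b0001 = 0b1111.
C[2]: T = 0b0001, S = E(K, T) = 0b0010; 0b1010 ⊕ 0b0010 = 0b1000.

C[0] = 0b1110, C[1] = 0b1111, C[2] = 0b1000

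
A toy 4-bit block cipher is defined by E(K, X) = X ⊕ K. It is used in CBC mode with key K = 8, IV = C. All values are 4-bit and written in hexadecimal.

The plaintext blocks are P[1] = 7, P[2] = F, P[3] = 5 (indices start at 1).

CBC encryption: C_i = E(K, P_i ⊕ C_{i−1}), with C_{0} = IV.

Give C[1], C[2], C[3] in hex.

C[1]: P[1] ⊕ C = B; E(K, B) = 3.
C[2]: P[2] ⊕ 3 = C; E(K, C) = 4.
C[3]: P[3] ⊕ 4 = 1; E(K, 1) = 9.

C[1] = 3, C[2] = 4, C[3] = 9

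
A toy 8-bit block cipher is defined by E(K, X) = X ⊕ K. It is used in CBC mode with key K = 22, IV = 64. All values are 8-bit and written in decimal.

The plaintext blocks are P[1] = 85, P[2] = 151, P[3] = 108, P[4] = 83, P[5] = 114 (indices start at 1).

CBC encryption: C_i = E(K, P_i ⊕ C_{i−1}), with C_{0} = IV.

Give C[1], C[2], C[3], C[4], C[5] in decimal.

C[1]: P[1] ⊕ 64 = 21; E(K, 21) = 3.
C[2]: P[2] ⊕ 3 = 148; E(K, 148) = 130.
C[3]: P[3] ⊕ 130 = 238; E(K, 238) = 248.
C[4]: P[4] ⊕ 248 = 171; E(K, 171) = 189.
C[5]: P[5] ⊕ 189 = 207; E(K, 207) = 217.

C[1] = 3, C[2] = 130, C[3] = 248, C[4] = 189, C[5] = 217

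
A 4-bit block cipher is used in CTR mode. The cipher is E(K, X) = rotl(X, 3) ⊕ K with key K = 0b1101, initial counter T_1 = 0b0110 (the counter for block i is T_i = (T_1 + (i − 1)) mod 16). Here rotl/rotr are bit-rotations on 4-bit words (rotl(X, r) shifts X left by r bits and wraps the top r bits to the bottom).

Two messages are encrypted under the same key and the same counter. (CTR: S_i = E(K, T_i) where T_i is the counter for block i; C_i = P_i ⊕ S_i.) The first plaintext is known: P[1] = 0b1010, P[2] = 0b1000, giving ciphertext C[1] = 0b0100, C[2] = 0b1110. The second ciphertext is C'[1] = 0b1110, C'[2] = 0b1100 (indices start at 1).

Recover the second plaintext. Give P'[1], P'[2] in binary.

In CTR with a reused counter, both messages share the same keystream S_i, so C_i ⊕ C'_i = P_i ⊕ P'_i and thus P'_i = P_i ⊕ C_i ⊕ C'_i.
P'[1]: 0b1010 ⊕ 0b0100 ⊕ 0b1110 = 0b0000.
P'[2]: 0b1000 ⊕ 0b1110 ⊕ 0b1100 = 0b1010.

P'[1] = 0b0000, P'[2] = 0b1010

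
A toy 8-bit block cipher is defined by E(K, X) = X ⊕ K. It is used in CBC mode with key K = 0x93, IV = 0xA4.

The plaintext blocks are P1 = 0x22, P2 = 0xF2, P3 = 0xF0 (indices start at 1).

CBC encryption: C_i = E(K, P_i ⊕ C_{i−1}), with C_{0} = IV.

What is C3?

C3 = 0x17

C1: P1 ⊕ 0xA4 = 0x86; E(K, 0x86) = 0x15.
C2: P2 ⊕ 0x15 = 0xE7; E(K, 0xE7) = 0x74.
C3: P3 ⊕ 0x74 = 0x84; E(K, 0x84) = 0x17.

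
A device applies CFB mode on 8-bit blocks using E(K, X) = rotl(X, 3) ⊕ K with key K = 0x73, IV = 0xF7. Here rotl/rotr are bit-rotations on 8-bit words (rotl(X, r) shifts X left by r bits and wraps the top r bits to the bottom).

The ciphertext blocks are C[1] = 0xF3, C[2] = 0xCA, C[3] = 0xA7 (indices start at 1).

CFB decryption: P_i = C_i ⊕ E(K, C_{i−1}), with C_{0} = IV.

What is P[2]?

P[2] = 0x26

P[2]: E(K, 0xF3) = 0xEC; 0xCA ⊕ 0xEC = 0x26.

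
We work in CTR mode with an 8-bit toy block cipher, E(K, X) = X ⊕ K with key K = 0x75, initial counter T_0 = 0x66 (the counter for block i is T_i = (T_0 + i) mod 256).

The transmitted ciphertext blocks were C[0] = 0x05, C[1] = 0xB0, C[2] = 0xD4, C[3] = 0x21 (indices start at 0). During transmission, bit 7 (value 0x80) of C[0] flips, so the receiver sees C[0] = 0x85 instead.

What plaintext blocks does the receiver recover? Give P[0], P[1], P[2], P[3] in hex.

P[0] = 0x96, P[1] = 0xA2, P[2] = 0xC9, P[3] = 0x3D

CTR decryption: S_i = E(K, T_i) where T_i is the counter for block i; P_i = C_i ⊕ S_i.
Only C[0] changed, to 0x85. In CTR, a change in C_i flips the same bit in P_i only; the keystream is unaffected. Decrypting the received ciphertext:
P[0]: T = 0x66, S = E(K, T) = 0x13; 0x85 ⊕ 0x13 = 0x96.
P[1]: T = 0x67, S = E(K, T) = 0x12; 0xB0 ⊕ 0x12 = 0xA2.
P[2]: T = 0x68, S = E(K, T) = 0x1D; 0xD4 ⊕ 0x1D = 0xC9.
P[3]: T = 0x69, S = E(K, T) = 0x1C; 0x21 ⊕ 0x1C = 0x3D.
Blocks that differ from the original plaintext: P[0].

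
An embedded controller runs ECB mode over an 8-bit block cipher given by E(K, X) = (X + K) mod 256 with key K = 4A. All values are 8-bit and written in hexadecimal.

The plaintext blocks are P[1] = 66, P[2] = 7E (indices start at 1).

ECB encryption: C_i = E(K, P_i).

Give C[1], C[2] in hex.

C[1] = B0, C[2] = C8

C[1]: E(K, 66) = B0.
C[2]: E(K, 7E) = C8.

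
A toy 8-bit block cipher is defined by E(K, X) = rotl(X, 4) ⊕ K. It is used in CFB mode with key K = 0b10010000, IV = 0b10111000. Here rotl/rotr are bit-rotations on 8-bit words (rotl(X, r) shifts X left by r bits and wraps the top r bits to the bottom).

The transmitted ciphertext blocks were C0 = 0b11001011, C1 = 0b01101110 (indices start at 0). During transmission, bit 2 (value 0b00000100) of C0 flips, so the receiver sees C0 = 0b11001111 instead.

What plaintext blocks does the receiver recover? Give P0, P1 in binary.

CFB decryption: P_i = C_i ⊕ E(K, C_{i−1}), with C_{−1} = IV.
Only C0 changed, to 0b11001111. In CFB, a change in C_i flips the same bit in P_i and garbles P_{i+1}. Decrypting the received ciphertext:
P0: E(K, 0b10111000) = 0b00011011; 0b11001111 ⊕ 0b00011011 = 0b11010100.
P1: E(K, 0b11001111) = 0b01101100; 0b01101110 ⊕ 0b01101100 = 0b00000010.
Blocks that differ from the original plaintext: P0, P1.

P0 = 0b11010100, P1 = 0b00000010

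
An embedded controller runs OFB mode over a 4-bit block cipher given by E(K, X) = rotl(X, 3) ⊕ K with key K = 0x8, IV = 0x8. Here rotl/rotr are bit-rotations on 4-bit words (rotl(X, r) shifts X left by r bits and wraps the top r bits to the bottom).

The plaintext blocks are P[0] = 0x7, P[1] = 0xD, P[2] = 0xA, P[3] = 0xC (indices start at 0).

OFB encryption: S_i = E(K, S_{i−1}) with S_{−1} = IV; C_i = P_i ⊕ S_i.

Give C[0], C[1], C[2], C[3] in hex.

C[0] = 0xB, C[1] = 0x3, C[2] = 0x5, C[3] = 0xB

C[0]: S = E(K, 0x8) = 0xC; 0x7 ⊕ 0xC = 0xB.
C[1]: S = E(K, 0xC) = 0xE; 0xD ⊕ 0xE = 0x3.
C[2]: S = E(K, 0xE) = 0xF; 0xA ⊕ 0xF = 0x5.
C[3]: S = E(K, 0xF) = 0x7; 0xC ⊕ 0x7 = 0xB.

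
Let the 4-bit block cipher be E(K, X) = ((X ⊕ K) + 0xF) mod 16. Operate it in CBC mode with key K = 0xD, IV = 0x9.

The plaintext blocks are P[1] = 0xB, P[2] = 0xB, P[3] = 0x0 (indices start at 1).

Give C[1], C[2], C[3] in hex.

CBC encryption: C_i = E(K, P_i ⊕ C_{i−1}), with C_{0} = IV.
C[1]: P[1] ⊕ 0x9 = 0x2; E(K, 0x2) = 0xE.
C[2]: P[2] ⊕ 0xE = 0x5; E(K, 0x5) = 0x7.
C[3]: P[3] ⊕ 0x7 = 0x7; E(K, 0x7) = 0x9.

C[1] = 0xE, C[2] = 0x7, C[3] = 0x9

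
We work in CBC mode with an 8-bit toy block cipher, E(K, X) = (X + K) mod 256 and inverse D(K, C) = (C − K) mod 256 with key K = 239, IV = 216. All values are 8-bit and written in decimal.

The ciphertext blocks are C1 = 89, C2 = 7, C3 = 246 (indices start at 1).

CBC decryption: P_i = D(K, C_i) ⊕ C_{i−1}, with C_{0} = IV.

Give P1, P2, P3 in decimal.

P1 = 178, P2 = 65, P3 = 0

P1: D(K, 89) = 106; 106 ⊕ 216 = 178.
P2: D(K, 7) = 24; 24 ⊕ 89 = 65.
P3: D(K, 246) = 7; 7 ⊕ 7 = 0.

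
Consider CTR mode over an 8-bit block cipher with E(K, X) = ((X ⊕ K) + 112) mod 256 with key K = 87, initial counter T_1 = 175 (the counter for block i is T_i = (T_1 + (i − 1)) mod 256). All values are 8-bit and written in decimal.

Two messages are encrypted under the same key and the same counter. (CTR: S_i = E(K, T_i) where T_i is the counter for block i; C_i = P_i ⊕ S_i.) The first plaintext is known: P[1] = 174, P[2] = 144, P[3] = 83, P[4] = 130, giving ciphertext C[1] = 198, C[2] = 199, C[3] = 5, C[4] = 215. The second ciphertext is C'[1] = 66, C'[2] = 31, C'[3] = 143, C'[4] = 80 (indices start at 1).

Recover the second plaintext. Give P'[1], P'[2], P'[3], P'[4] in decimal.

P'[1] = 42, P'[2] = 72, P'[3] = 217, P'[4] = 5

In CTR with a reused counter, both messages share the same keystream S_i, so C_i ⊕ C'_i = P_i ⊕ P'_i and thus P'_i = P_i ⊕ C_i ⊕ C'_i.
P'[1]: 174 ⊕ 198 ⊕ 66 = 42.
P'[2]: 144 ⊕ 199 ⊕ 31 = 72.
P'[3]: 83 ⊕ 5 ⊕ 143 = 217.
P'[4]: 130 ⊕ 215 ⊕ 80 = 5.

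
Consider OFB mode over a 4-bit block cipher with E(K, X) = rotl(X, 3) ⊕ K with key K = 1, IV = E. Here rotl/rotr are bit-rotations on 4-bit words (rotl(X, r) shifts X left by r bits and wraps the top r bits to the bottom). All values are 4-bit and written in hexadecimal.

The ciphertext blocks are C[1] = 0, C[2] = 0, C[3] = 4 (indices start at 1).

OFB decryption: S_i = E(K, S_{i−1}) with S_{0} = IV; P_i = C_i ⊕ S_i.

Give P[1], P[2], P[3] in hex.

P[1]: S = E(K, E) = 6; 0 ⊕ 6 = 6.
P[2]: S = E(K, 6) = 2; 0 ⊕ 2 = 2.
P[3]: S = E(K, 2) = 0; 4 ⊕ 0 = 4.

P[1] = 6, P[2] = 2, P[3] = 4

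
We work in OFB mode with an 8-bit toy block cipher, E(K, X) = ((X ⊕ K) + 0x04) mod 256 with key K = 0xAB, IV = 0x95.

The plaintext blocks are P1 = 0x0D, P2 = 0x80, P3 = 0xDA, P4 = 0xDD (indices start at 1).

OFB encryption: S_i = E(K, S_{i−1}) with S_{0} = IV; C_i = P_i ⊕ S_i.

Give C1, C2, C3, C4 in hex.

C1 = 0x4F, C2 = 0x6D, C3 = 0x90, C4 = 0x38

C1: S = E(K, 0x95) = 0x42; 0x0D ⊕ 0x42 = 0x4F.
C2: S = E(K, 0x42) = 0xED; 0x80 ⊕ 0xED = 0x6D.
C3: S = E(K, 0xED) = 0x4A; 0xDA ⊕ 0x4A = 0x90.
C4: S = E(K, 0x4A) = 0xE5; 0xDD ⊕ 0xE5 = 0x38.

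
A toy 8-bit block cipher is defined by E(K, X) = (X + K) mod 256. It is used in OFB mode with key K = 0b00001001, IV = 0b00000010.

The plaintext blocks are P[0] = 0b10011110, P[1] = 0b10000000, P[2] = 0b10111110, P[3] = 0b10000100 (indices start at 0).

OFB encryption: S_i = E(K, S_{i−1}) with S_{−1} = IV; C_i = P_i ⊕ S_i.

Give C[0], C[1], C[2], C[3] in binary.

C[0] = 0b10010101, C[1] = 0b10010100, C[2] = 0b10100011, C[3] = 0b10100010

C[0]: S = E(K, 0b00000010) = 0b00001011; 0b10011110 ⊕ 0b00001011 = 0b10010101.
C[1]: S = E(K, 0b00001011) = 0b00010100; 0b10000000 ⊕ 0b00010100 = 0b10010100.
C[2]: S = E(K, 0b00010100) = 0b00011101; 0b10111110 ⊕ 0b00011101 = 0b10100011.
C[3]: S = E(K, 0b00011101) = 0b00100110; 0b10000100 ⊕ 0b00100110 = 0b10100010.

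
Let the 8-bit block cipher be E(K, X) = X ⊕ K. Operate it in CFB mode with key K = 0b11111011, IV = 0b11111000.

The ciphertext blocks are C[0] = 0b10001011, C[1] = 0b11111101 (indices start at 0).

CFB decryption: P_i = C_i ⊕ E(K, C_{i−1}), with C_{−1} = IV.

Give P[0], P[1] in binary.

P[0] = 0b10001000, P[1] = 0b10001101

P[0]: E(K, 0b11111000) = 0b00000011; 0b10001011 ⊕ 0b00000011 = 0b10001000.
P[1]: E(K, 0b10001011) = 0b01110000; 0b11111101 ⊕ 0b01110000 = 0b10001101.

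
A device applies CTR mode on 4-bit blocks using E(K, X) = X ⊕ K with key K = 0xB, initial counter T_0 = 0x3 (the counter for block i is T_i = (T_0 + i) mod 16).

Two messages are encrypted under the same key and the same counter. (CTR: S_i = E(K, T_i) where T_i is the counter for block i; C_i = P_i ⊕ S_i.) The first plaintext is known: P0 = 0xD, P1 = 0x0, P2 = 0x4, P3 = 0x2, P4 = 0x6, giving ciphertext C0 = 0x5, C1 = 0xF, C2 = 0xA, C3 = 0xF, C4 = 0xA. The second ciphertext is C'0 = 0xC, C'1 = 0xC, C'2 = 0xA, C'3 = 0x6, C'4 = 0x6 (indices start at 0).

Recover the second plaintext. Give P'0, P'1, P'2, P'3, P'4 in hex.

In CTR with a reused counter, both messages share the same keystream S_i, so C_i ⊕ C'_i = P_i ⊕ P'_i and thus P'_i = P_i ⊕ C_i ⊕ C'_i.
P'0: 0xD ⊕ 0x5 ⊕ 0xC = 0x4.
P'1: 0x0 ⊕ 0xF ⊕ 0xC = 0x3.
P'2: 0x4 ⊕ 0xA ⊕ 0xA = 0x4.
P'3: 0x2 ⊕ 0xF ⊕ 0x6 = 0xB.
P'4: 0x6 ⊕ 0xA ⊕ 0x6 = 0xA.

P'0 = 0x4, P'1 = 0x3, P'2 = 0x4, P'3 = 0xB, P'4 = 0xA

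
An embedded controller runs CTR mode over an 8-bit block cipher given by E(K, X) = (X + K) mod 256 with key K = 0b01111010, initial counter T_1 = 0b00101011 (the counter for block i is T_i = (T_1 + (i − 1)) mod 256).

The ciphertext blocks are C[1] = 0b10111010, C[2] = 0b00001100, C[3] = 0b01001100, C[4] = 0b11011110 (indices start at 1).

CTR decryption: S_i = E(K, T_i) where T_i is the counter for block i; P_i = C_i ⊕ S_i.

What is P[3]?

P[3] = 0b11101011

P[3]: T = 0b00101101, S = E(K, T) = 0b10100111; 0b01001100 ⊕ 0b10100111 = 0b11101011.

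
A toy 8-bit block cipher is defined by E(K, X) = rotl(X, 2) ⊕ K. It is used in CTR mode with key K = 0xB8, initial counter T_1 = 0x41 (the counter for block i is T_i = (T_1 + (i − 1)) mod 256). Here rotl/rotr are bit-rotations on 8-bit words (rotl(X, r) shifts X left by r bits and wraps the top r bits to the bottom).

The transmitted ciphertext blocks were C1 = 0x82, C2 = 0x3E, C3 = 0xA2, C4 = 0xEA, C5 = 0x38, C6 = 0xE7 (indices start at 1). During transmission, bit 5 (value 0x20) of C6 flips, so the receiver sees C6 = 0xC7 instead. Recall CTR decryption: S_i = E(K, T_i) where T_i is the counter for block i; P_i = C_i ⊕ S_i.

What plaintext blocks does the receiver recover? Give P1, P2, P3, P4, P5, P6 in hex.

P1 = 0x3F, P2 = 0x8F, P3 = 0x17, P4 = 0x43, P5 = 0x95, P6 = 0x66

Only C6 changed, to 0xC7. In CTR, a change in C_i flips the same bit in P_i only; the keystream is unaffected. Decrypting the received ciphertext:
P1: T = 0x41, S = E(K, T) = 0xBD; 0x82 ⊕ 0xBD = 0x3F.
P2: T = 0x42, S = E(K, T) = 0xB1; 0x3E ⊕ 0xB1 = 0x8F.
P3: T = 0x43, S = E(K, T) = 0xB5; 0xA2 ⊕ 0xB5 = 0x17.
P4: T = 0x44, S = E(K, T) = 0xA9; 0xEA ⊕ 0xA9 = 0x43.
P5: T = 0x45, S = E(K, T) = 0xAD; 0x38 ⊕ 0xAD = 0x95.
P6: T = 0x46, S = E(K, T) = 0xA1; 0xC7 ⊕ 0xA1 = 0x66.
Blocks that differ from the original plaintext: P6.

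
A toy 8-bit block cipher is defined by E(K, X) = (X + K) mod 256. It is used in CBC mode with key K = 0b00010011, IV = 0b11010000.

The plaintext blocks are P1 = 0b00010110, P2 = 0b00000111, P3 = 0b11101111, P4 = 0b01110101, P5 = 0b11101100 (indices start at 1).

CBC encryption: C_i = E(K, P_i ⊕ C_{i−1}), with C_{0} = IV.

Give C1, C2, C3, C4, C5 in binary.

C1 = 0b11011001, C2 = 0b11110001, C3 = 0b00110001, C4 = 0b01010111, C5 = 0b11001110

C1: P1 ⊕ 0b11010000 = 0b11000110; E(K, 0b11000110) = 0b11011001.
C2: P2 ⊕ 0b11011001 = 0b11011110; E(K, 0b11011110) = 0b11110001.
C3: P3 ⊕ 0b11110001 = 0b00011110; E(K, 0b00011110) = 0b00110001.
C4: P4 ⊕ 0b00110001 = 0b01000100; E(K, 0b01000100) = 0b01010111.
C5: P5 ⊕ 0b01010111 = 0b10111011; E(K, 0b10111011) = 0b11001110.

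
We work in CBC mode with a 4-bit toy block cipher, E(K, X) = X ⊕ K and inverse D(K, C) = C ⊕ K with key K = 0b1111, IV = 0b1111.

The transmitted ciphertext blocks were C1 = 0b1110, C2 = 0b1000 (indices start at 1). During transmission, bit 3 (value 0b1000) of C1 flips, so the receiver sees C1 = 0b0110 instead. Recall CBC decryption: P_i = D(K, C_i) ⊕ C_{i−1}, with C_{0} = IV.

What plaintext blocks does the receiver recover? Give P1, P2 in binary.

Only C1 changed, to 0b0110. In CBC, a change in C_i garbles P_i and flips the same bit in P_{i+1}. Decrypting the received ciphertext:
P1: D(K, 0b0110) = 0b1001; 0b1001 ⊕ 0b1111 = 0b0110.
P2: D(K, 0b1000) = 0b0111; 0b0111 ⊕ 0b0110 = 0b0001.
Blocks that differ from the original plaintext: P1, P2.

P1 = 0b0110, P2 = 0b0001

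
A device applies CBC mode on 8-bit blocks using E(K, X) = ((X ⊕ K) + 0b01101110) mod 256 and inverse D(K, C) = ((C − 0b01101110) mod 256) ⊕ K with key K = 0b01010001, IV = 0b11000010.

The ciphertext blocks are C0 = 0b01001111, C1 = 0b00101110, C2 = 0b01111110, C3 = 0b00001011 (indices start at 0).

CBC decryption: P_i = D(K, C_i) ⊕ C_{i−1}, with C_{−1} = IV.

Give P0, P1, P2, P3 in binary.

P0 = 0b01110010, P1 = 0b11011110, P2 = 0b01101111, P3 = 0b10110010

P0: D(K, 0b01001111) = 0b10110000; 0b10110000 ⊕ 0b11000010 = 0b01110010.
P1: D(K, 0b00101110) = 0b10010001; 0b10010001 ⊕ 0b01001111 = 0b11011110.
P2: D(K, 0b01111110) = 0b01000001; 0b01000001 ⊕ 0b00101110 = 0b01101111.
P3: D(K, 0b00001011) = 0b11001100; 0b11001100 ⊕ 0b01111110 = 0b10110010.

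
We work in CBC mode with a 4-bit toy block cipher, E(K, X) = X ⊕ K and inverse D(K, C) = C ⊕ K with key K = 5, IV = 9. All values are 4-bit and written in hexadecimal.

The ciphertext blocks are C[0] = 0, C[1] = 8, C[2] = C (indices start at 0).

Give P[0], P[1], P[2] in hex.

CBC decryption: P_i = D(K, C_i) ⊕ C_{i−1}, with C_{−1} = IV.
P[0]: D(K, 0) = 5; 5 ⊕ 9 = C.
P[1]: D(K, 8) = D; D ⊕ 0 = D.
P[2]: D(K, C) = 9; 9 ⊕ 8 = 1.

P[0] = C, P[1] = D, P[2] = 1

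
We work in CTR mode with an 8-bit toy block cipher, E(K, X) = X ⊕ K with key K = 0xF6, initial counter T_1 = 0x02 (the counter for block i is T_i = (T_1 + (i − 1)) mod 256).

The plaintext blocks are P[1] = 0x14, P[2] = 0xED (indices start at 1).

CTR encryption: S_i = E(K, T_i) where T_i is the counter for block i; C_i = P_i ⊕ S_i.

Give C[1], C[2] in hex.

C[1] = 0xE0, C[2] = 0x18

C[1]: T = 0x02, S = E(K, T) = 0xF4; 0x14 ⊕ 0xF4 = 0xE0.
C[2]: T = 0x03, S = E(K, T) = 0xF5; 0xED ⊕ 0xF5 = 0x18.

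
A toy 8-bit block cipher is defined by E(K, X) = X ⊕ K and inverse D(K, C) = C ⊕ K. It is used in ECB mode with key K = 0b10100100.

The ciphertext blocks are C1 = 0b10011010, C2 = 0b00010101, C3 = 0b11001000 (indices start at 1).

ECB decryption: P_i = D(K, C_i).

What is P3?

P3 = 0b01101100

P3: D(K, 0b11001000) = 0b01101100.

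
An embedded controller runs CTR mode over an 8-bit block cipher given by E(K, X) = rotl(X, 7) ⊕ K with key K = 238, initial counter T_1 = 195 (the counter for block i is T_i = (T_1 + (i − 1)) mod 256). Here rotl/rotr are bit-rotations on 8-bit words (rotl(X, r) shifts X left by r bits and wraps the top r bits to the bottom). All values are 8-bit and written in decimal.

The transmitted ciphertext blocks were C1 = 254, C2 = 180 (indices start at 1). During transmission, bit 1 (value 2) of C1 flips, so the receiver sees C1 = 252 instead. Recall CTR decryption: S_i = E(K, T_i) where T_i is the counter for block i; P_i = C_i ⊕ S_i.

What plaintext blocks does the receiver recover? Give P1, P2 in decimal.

P1 = 243, P2 = 56

Only C1 changed, to 252. In CTR, a change in C_i flips the same bit in P_i only; the keystream is unaffected. Decrypting the received ciphertext:
P1: T = 195, S = E(K, T) = 15; 252 ⊕ 15 = 243.
P2: T = 196, S = E(K, T) = 140; 180 ⊕ 140 = 56.
Blocks that differ from the original plaintext: P1.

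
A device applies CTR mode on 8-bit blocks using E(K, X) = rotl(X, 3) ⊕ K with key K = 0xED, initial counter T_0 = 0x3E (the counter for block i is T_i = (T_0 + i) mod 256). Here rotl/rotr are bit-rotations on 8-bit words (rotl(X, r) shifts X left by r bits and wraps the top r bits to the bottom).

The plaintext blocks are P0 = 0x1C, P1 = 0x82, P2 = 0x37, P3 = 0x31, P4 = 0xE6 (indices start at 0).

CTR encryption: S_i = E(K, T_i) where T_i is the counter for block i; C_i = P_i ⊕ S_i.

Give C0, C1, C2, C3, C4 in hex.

C0: T = 0x3E, S = E(K, T) = 0x1C; 0x1C ⊕ 0x1C = 0x00.
C1: T = 0x3F, S = E(K, T) = 0x14; 0x82 ⊕ 0x14 = 0x96.
C2: T = 0x40, S = E(K, T) = 0xEF; 0x37 ⊕ 0xEF = 0xD8.
C3: T = 0x41, S = E(K, T) = 0xE7; 0x31 ⊕ 0xE7 = 0xD6.
C4: T = 0x42, S = E(K, T) = 0xFF; 0xE6 ⊕ 0xFF = 0x19.

C0 = 0x00, C1 = 0x96, C2 = 0xD8, C3 = 0xD6, C4 = 0x19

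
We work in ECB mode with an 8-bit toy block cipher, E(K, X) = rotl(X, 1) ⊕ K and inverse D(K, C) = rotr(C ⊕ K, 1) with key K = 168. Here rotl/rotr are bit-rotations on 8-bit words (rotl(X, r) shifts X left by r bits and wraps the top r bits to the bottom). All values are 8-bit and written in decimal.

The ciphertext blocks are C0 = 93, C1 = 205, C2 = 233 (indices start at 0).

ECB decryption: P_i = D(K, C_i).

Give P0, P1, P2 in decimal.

P0: D(K, 93) = 250.
P1: D(K, 205) = 178.
P2: D(K, 233) = 160.

P0 = 250, P1 = 178, P2 = 160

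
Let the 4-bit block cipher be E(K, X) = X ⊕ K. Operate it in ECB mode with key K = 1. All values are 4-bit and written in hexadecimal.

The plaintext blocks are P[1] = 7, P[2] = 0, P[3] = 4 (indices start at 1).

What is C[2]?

ECB encryption: C_i = E(K, P_i).
C[2]: E(K, 0) = 1.

C[2] = 1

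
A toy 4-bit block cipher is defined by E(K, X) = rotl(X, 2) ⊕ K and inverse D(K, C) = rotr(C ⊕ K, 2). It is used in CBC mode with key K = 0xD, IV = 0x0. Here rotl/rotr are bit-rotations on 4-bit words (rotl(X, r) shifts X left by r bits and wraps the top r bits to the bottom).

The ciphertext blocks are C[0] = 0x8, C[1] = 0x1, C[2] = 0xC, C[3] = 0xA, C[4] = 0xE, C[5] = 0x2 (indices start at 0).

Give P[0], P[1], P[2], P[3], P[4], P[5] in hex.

P[0] = 0x5, P[1] = 0xB, P[2] = 0x5, P[3] = 0x1, P[4] = 0x6, P[5] = 0x1

CBC decryption: P_i = D(K, C_i) ⊕ C_{i−1}, with C_{−1} = IV.
P[0]: D(K, 0x8) = 0x5; 0x5 ⊕ 0x0 = 0x5.
P[1]: D(K, 0x1) = 0x3; 0x3 ⊕ 0x8 = 0xB.
P[2]: D(K, 0xC) = 0x4; 0x4 ⊕ 0x1 = 0x5.
P[3]: D(K, 0xA) = 0xD; 0xD ⊕ 0xC = 0x1.
P[4]: D(K, 0xE) = 0xC; 0xC ⊕ 0xA = 0x6.
P[5]: D(K, 0x2) = 0xF; 0xF ⊕ 0xE = 0x1.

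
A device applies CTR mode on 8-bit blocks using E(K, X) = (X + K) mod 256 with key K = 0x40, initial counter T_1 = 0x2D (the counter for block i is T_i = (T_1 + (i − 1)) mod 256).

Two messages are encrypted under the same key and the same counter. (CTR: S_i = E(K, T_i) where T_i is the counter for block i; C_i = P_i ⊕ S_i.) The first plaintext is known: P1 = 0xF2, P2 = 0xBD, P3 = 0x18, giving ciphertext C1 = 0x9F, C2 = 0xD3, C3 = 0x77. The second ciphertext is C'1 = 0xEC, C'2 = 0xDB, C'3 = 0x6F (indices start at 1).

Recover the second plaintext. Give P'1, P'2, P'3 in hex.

In CTR with a reused counter, both messages share the same keystream S_i, so C_i ⊕ C'_i = P_i ⊕ P'_i and thus P'_i = P_i ⊕ C_i ⊕ C'_i.
P'1: 0xF2 ⊕ 0x9F ⊕ 0xEC = 0x81.
P'2: 0xBD ⊕ 0xD3 ⊕ 0xDB = 0xB5.
P'3: 0x18 ⊕ 0x77 ⊕ 0x6F = 0x00.

P'1 = 0x81, P'2 = 0xB5, P'3 = 0x00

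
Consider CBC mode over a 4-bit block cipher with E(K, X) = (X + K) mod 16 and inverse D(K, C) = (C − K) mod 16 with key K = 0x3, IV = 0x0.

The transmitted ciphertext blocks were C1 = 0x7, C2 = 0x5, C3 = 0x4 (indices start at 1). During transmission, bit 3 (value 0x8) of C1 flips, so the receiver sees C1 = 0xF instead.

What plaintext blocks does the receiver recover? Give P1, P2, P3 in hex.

CBC decryption: P_i = D(K, C_i) ⊕ C_{i−1}, with C_{0} = IV.
Only C1 changed, to 0xF. In CBC, a change in C_i garbles P_i and flips the same bit in P_{i+1}. Decrypting the received ciphertext:
P1: D(K, 0xF) = 0xC; 0xC ⊕ 0x0 = 0xC.
P2: D(K, 0x5) = 0x2; 0x2 ⊕ 0xF = 0xD.
P3: D(K, 0x4) = 0x1; 0x1 ⊕ 0x5 = 0x4.
Blocks that differ from the original plaintext: P1, P2.

P1 = 0xC, P2 = 0xD, P3 = 0x4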